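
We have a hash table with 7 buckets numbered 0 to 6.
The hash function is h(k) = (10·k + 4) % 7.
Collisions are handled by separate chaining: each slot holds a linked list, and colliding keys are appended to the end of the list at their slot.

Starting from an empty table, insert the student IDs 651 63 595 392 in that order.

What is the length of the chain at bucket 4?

4

651 → bucket 4
63 → bucket 4 (collision)
595 → bucket 4 (collision)
392 → bucket 4 (collision)
Final buckets:
0: _
1: _
2: _
3: _
4: 651 -> 63 -> 595 -> 392
5: _
6: _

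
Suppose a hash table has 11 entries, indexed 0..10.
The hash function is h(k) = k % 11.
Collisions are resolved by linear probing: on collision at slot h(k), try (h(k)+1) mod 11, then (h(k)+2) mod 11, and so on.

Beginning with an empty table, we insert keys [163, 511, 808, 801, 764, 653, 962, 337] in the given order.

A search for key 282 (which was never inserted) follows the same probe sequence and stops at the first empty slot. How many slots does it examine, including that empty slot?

6

163: h=9 -> slot 9
511: h=5 -> slot 5
808: h=5, probe 5,6 -> slot 6
801: h=9, probe 9,10 -> slot 10
764: h=5, probe 5,6,7 -> slot 7
653: h=4 -> slot 4
962: h=5, probe 5,6,7,8 -> slot 8
337: h=7, probe 7,8,9,10,0 -> slot 0
Table: [337, _, _, _, 653, 511, 808, 764, 962, 163, 801]
Lookup 282: h=7, probe 7,8,9,10,0,1 → slot 1 empty, not found.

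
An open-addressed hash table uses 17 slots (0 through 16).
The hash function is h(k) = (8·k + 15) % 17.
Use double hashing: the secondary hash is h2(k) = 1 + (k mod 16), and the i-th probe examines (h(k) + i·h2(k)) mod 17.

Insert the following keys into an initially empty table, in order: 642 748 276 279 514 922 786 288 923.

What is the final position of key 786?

2

642 hashes to 0; slot 0 is free => place at 0.
748 hashes to 15; slot 15 is free => place at 15.
276 hashes to 13; slot 13 is free => place at 13.
279 hashes to 3; slot 3 is free => place at 3.
514 hashes to 13, h2=3; 13 taken => place at 16.
922 hashes to 13, h2=11; 13 taken => place at 7.
786 hashes to 13, h2=3; 13,16 taken => place at 2.
288 hashes to 7, h2=1; 7 taken => place at 8.
923 hashes to 4; slot 4 is free => place at 4.
Table: [642, ., 786, 279, 923, ., ., 922, 288, ., ., ., ., 276, ., 748, 514]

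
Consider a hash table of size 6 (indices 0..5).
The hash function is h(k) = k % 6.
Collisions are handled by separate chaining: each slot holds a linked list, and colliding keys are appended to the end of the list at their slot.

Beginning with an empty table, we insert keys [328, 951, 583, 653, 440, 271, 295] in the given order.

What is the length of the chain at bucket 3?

1

Insert 328: h=4, bucket 4 empty → new chain.
Insert 951: h=3, bucket 3 empty → new chain.
Insert 583: h=1, bucket 1 empty → new chain.
Insert 653: h=5, bucket 5 empty → new chain.
Insert 440: h=2, bucket 2 empty → new chain.
Insert 271: h=1, bucket 1 nonempty → append to chain.
Insert 295: h=1, bucket 1 nonempty → append to chain.
Final buckets:
0: —
1: 583 -> 271 -> 295
2: 440
3: 951
4: 328
5: 653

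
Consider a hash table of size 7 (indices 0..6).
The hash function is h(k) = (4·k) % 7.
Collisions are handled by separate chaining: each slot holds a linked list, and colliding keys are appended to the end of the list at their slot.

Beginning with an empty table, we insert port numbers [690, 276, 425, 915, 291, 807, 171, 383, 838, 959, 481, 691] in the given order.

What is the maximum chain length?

Insert 690: h=2, bucket 2 empty → new chain.
Insert 276: h=5, bucket 5 empty → new chain.
Insert 425: h=6, bucket 6 empty → new chain.
Insert 915: h=6, bucket 6 nonempty → append to chain.
Insert 291: h=2, bucket 2 nonempty → append to chain.
Insert 807: h=1, bucket 1 empty → new chain.
Insert 171: h=5, bucket 5 nonempty → append to chain.
Insert 383: h=6, bucket 6 nonempty → append to chain.
Insert 838: h=6, bucket 6 nonempty → append to chain.
Insert 959: h=0, bucket 0 empty → new chain.
Insert 481: h=6, bucket 6 nonempty → append to chain.
Insert 691: h=6, bucket 6 nonempty → append to chain.
Final buckets:
0: 959
1: 807
2: 690 -> 291
3: .
4: .
5: 276 -> 171
6: 425 -> 915 -> 383 -> 838 -> 481 -> 691

6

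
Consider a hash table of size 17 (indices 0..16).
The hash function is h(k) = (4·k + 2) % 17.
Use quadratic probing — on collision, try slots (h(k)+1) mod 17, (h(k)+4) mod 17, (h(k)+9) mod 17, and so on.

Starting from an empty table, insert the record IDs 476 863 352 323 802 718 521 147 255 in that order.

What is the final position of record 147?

Insert 476: h=2, slot 2 empty => index 2.
Insert 863: h=3, slot 3 empty => index 3.
Insert 352: h=16, slot 16 empty => index 16.
Insert 323: h=2, slots 2,3 occupied => index 6.
Insert 802: h=14, slot 14 empty => index 14.
Insert 718: h=1, slot 1 empty => index 1.
Insert 521: h=12, slot 12 empty => index 12.
Insert 147: h=12, slot 12 occupied => index 13.
Insert 255: h=2, slots 2,3,6 occupied => index 11.
Table: [—, 718, 476, 863, —, —, 323, —, —, —, —, 255, 521, 147, 802, —, 352]

13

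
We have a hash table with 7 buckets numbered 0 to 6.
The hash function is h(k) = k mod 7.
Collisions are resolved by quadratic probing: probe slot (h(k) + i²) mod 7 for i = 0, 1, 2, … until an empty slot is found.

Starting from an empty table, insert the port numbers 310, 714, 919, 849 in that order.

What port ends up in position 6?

849

Insert 310: h=2, slot 2 empty → index 2.
Insert 714: h=0, slot 0 empty → index 0.
Insert 919: h=2, slot 2 occupied → index 3.
Insert 849: h=2, slots 2,3 occupied → index 6.
Table: [714, _, 310, 919, _, _, 849]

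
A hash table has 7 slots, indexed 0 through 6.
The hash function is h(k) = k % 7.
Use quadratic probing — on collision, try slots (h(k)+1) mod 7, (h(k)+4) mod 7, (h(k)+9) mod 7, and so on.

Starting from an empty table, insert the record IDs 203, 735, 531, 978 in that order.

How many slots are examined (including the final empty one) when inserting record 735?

Insert 203: h=0, slot 0 empty => index 0.
Insert 735: h=0, slot 0 occupied => index 1.
Insert 531: h=6, slot 6 empty => index 6.
Insert 978: h=5, slot 5 empty => index 5.
Table: [203, 735, ., ., ., 978, 531]

2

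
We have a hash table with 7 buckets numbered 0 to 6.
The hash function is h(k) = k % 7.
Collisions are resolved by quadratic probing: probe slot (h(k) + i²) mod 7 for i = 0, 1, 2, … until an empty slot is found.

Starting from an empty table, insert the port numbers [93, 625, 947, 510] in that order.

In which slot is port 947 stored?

6

93: h=2 → slot 2
625: h=2, probe 2,3 → slot 3
947: h=2, probe 2,3,6 → slot 6
510: h=6, probe 6,0 → slot 0
Table: [510, ., 93, 625, ., ., 947]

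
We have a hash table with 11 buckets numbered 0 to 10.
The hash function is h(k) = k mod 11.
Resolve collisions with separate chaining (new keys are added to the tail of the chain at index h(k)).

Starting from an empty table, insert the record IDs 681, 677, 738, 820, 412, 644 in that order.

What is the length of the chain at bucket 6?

Insert 681: h=10, bucket 10 empty → new chain.
Insert 677: h=6, bucket 6 empty → new chain.
Insert 738: h=1, bucket 1 empty → new chain.
Insert 820: h=6, bucket 6 nonempty → append to chain.
Insert 412: h=5, bucket 5 empty → new chain.
Insert 644: h=6, bucket 6 nonempty → append to chain.
Final buckets:
0: ∅
1: 738
2: ∅
3: ∅
4: ∅
5: 412
6: 677 -> 820 -> 644
7: ∅
8: ∅
9: ∅
10: 681

3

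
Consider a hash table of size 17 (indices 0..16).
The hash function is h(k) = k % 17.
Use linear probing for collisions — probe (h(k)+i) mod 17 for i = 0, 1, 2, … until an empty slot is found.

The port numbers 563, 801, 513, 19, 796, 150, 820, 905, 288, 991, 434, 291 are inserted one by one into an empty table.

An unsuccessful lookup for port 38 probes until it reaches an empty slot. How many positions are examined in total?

Insert 563: h=2, slot 2 empty => index 2.
Insert 801: h=2, slot 2 occupied => index 3.
Insert 513: h=3, slot 3 occupied => index 4.
Insert 19: h=2, slots 2,3,4 occupied => index 5.
Insert 796: h=14, slot 14 empty => index 14.
Insert 150: h=14, slot 14 occupied => index 15.
Insert 820: h=4, slots 4,5 occupied => index 6.
Insert 905: h=4, slots 4,5,6 occupied => index 7.
Insert 288: h=16, slot 16 empty => index 16.
Insert 991: h=5, slots 5,6,7 occupied => index 8.
Insert 434: h=9, slot 9 empty => index 9.
Insert 291: h=2, slots 2,3,4,5,6,7,8,9 occupied => index 10.
Table: [—, —, 563, 801, 513, 19, 820, 905, 991, 434, 291, —, —, —, 796, 150, 288]
Lookup 38: h=4, probe 4,5,6,7,8,9,10,11 → slot 11 empty, not found.

8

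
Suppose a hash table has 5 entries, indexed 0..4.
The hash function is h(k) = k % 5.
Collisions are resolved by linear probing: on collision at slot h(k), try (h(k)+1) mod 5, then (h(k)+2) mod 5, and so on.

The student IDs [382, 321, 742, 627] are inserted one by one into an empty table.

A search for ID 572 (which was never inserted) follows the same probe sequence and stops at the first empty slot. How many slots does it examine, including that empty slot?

Insert 382: h=2, slot 2 empty → index 2.
Insert 321: h=1, slot 1 empty → index 1.
Insert 742: h=2, slot 2 occupied → index 3.
Insert 627: h=2, slots 2,3 occupied → index 4.
Table: [-, 321, 382, 742, 627]
Lookup 572: h=2, probe 2,3,4,0 → slot 0 empty, not found.

4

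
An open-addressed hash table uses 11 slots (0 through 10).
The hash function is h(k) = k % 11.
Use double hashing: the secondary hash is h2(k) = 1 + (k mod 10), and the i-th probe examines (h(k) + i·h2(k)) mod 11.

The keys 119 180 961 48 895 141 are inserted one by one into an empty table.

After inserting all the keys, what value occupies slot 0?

119: h=9 -> slot 9
180: h=4 -> slot 4
961: h=4, h2=2, probe 4,6 -> slot 6
48: h=4, h2=9, probe 4,2 -> slot 2
895: h=4, h2=6, probe 4,10 -> slot 10
141: h=9, h2=2, probe 9,0 -> slot 0
Table: [141, ∅, 48, ∅, 180, ∅, 961, ∅, ∅, 119, 895]

141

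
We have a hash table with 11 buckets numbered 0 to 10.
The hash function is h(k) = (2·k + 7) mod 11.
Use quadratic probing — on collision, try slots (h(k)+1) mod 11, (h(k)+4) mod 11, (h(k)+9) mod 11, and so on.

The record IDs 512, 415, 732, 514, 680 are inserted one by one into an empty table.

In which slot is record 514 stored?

512 hashes to 8; slot 8 is free => place at 8.
415 hashes to 1; slot 1 is free => place at 1.
732 hashes to 8; 8 taken => place at 9.
514 hashes to 1; 1 taken => place at 2.
680 hashes to 3; slot 3 is free => place at 3.
Table: [∅, 415, 514, 680, ∅, ∅, ∅, ∅, 512, 732, ∅]

2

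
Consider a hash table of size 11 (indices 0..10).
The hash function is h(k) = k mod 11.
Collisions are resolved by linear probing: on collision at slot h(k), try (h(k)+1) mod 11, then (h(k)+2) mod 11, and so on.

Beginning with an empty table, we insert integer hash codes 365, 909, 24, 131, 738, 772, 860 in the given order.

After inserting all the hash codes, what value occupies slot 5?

860

365: h=2 → slot 2
909: h=7 → slot 7
24: h=2, probe 2,3 → slot 3
131: h=10 → slot 10
738: h=1 → slot 1
772: h=2, probe 2,3,4 → slot 4
860: h=2, probe 2,3,4,5 → slot 5
Table: [∅, 738, 365, 24, 772, 860, ∅, 909, ∅, ∅, 131]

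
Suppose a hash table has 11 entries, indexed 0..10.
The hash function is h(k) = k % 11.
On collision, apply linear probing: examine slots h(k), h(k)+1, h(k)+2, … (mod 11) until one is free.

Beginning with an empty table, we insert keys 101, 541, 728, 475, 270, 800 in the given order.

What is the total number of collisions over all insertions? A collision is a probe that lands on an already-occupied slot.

101 hashes to 2; slot 2 is free => place at 2.
541 hashes to 2; 2 taken => place at 3.
728 hashes to 2; 2,3 taken => place at 4.
475 hashes to 2; 2,3,4 taken => place at 5.
270 hashes to 6; slot 6 is free => place at 6.
800 hashes to 8; slot 8 is free => place at 8.
Table: [—, —, 101, 541, 728, 475, 270, —, 800, —, —]

6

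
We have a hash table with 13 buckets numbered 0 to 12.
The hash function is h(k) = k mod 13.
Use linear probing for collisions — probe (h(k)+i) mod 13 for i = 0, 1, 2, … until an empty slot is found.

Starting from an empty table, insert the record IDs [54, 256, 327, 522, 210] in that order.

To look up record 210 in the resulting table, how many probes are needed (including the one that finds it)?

4

54 hashes to 2; slot 2 is free => place at 2.
256 hashes to 9; slot 9 is free => place at 9.
327 hashes to 2; 2 taken => place at 3.
522 hashes to 2; 2,3 taken => place at 4.
210 hashes to 2; 2,3,4 taken => place at 5.
Table: [∅, ∅, 54, 327, 522, 210, ∅, ∅, ∅, 256, ∅, ∅, ∅]
Lookup 210: h=2, probe 2,3,4,5 → found at 5.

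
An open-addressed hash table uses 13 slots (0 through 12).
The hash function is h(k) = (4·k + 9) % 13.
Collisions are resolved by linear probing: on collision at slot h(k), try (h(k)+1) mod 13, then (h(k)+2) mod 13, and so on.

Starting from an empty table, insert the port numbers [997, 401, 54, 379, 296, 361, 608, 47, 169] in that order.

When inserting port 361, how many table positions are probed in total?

997 hashes to 6; slot 6 is free -> place at 6.
401 hashes to 1; slot 1 is free -> place at 1.
54 hashes to 4; slot 4 is free -> place at 4.
379 hashes to 4; 4 taken -> place at 5.
296 hashes to 10; slot 10 is free -> place at 10.
361 hashes to 10; 10 taken -> place at 11.
608 hashes to 10; 10,11 taken -> place at 12.
47 hashes to 2; slot 2 is free -> place at 2.
169 hashes to 9; slot 9 is free -> place at 9.
Table: [-, 401, 47, -, 54, 379, 997, -, -, 169, 296, 361, 608]

2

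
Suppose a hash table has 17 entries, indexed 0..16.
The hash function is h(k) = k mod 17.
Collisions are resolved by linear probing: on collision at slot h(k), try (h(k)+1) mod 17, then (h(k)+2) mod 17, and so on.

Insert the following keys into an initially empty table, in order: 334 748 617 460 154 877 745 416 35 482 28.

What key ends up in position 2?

334 hashes to 11; slot 11 is free => place at 11.
748 hashes to 0; slot 0 is free => place at 0.
617 hashes to 5; slot 5 is free => place at 5.
460 hashes to 1; slot 1 is free => place at 1.
154 hashes to 1; 1 taken => place at 2.
877 hashes to 10; slot 10 is free => place at 10.
745 hashes to 14; slot 14 is free => place at 14.
416 hashes to 8; slot 8 is free => place at 8.
35 hashes to 1; 1,2 taken => place at 3.
482 hashes to 6; slot 6 is free => place at 6.
28 hashes to 11; 11 taken => place at 12.
Table: [748, 460, 154, 35, ., 617, 482, ., 416, ., 877, 334, 28, ., 745, ., .]

154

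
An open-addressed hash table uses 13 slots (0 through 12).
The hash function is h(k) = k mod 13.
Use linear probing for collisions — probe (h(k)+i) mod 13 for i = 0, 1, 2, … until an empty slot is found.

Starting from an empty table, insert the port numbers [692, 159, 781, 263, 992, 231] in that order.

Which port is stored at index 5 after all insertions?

692 hashes to 3; slot 3 is free → place at 3.
159 hashes to 3; 3 taken → place at 4.
781 hashes to 1; slot 1 is free → place at 1.
263 hashes to 3; 3,4 taken → place at 5.
992 hashes to 4; 4,5 taken → place at 6.
231 hashes to 10; slot 10 is free → place at 10.
Table: [∅, 781, ∅, 692, 159, 263, 992, ∅, ∅, ∅, 231, ∅, ∅]

263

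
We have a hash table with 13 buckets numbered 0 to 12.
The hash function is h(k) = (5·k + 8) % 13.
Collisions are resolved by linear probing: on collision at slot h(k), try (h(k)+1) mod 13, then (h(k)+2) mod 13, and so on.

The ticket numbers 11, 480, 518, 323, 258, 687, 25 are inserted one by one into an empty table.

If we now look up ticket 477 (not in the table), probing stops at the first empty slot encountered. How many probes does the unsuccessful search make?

11 hashes to 11; slot 11 is free => place at 11.
480 hashes to 3; slot 3 is free => place at 3.
518 hashes to 11; 11 taken => place at 12.
323 hashes to 11; 11,12 taken => place at 0.
258 hashes to 11; 11,12,0 taken => place at 1.
687 hashes to 11; 11,12,0,1 taken => place at 2.
25 hashes to 3; 3 taken => place at 4.
Table: [323, 258, 687, 480, 25, ∅, ∅, ∅, ∅, ∅, ∅, 11, 518]
Lookup 477: h=1, probe 1,2,3,4,5 → slot 5 empty, not found.

5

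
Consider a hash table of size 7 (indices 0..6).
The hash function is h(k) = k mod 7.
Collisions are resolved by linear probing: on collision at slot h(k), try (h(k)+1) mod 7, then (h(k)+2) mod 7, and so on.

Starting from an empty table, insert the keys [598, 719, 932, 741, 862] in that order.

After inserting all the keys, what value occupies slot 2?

862

598: h=3 => slot 3
719: h=5 => slot 5
932: h=1 => slot 1
741: h=6 => slot 6
862: h=1, probe 1,2 => slot 2
Table: [., 932, 862, 598, ., 719, 741]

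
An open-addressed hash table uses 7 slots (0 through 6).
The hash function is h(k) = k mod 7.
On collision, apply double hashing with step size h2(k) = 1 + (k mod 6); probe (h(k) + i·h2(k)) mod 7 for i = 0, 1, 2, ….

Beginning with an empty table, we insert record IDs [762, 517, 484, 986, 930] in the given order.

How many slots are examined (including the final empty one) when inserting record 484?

Insert 762: h=6, slot 6 empty => index 6.
Insert 517: h=6, h2=2, slot 6 occupied => index 1.
Insert 484: h=1, h2=5, slots 1,6 occupied => index 4.
Insert 986: h=6, h2=3, slot 6 occupied => index 2.
Insert 930: h=6, h2=1, slot 6 occupied => index 0.
Table: [930, 517, 986, -, 484, -, 762]

3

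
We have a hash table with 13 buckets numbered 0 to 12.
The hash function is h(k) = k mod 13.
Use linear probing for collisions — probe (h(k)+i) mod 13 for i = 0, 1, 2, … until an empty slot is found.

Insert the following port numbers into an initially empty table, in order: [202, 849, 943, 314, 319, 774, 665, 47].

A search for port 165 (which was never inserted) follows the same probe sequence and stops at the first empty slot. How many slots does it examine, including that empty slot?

4

Insert 202: h=7, slot 7 empty -> index 7.
Insert 849: h=4, slot 4 empty -> index 4.
Insert 943: h=7, slot 7 occupied -> index 8.
Insert 314: h=2, slot 2 empty -> index 2.
Insert 319: h=7, slots 7,8 occupied -> index 9.
Insert 774: h=7, slots 7,8,9 occupied -> index 10.
Insert 665: h=2, slot 2 occupied -> index 3.
Insert 47: h=8, slots 8,9,10 occupied -> index 11.
Table: [∅, ∅, 314, 665, 849, ∅, ∅, 202, 943, 319, 774, 47, ∅]
Lookup 165: h=9, probe 9,10,11,12 → slot 12 empty, not found.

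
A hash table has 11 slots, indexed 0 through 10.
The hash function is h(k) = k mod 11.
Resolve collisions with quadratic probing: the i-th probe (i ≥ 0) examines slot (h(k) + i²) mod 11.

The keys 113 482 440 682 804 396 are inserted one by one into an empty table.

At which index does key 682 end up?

113 hashes to 3; slot 3 is free => place at 3.
482 hashes to 9; slot 9 is free => place at 9.
440 hashes to 0; slot 0 is free => place at 0.
682 hashes to 0; 0 taken => place at 1.
804 hashes to 1; 1 taken => place at 2.
396 hashes to 0; 0,1 taken => place at 4.
Table: [440, 682, 804, 113, 396, _, _, _, _, 482, _]

1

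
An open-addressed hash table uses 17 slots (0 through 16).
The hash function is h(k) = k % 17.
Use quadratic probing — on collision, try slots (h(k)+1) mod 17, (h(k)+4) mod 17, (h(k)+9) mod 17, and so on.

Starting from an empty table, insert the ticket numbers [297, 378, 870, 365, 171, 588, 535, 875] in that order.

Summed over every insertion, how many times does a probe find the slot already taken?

297 hashes to 8; slot 8 is free -> place at 8.
378 hashes to 4; slot 4 is free -> place at 4.
870 hashes to 3; slot 3 is free -> place at 3.
365 hashes to 8; 8 taken -> place at 9.
171 hashes to 1; slot 1 is free -> place at 1.
588 hashes to 10; slot 10 is free -> place at 10.
535 hashes to 8; 8,9 taken -> place at 12.
875 hashes to 8; 8,9,12 taken -> place at 0.
Table: [875, 171, ∅, 870, 378, ∅, ∅, ∅, 297, 365, 588, ∅, 535, ∅, ∅, ∅, ∅]

6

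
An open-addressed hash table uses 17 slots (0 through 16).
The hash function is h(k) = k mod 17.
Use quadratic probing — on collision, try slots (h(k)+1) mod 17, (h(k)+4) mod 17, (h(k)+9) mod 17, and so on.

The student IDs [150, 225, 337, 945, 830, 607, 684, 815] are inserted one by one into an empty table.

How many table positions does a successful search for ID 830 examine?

Insert 150: h=14, slot 14 empty -> index 14.
Insert 225: h=4, slot 4 empty -> index 4.
Insert 337: h=14, slot 14 occupied -> index 15.
Insert 945: h=10, slot 10 empty -> index 10.
Insert 830: h=14, slots 14,15 occupied -> index 1.
Insert 607: h=12, slot 12 empty -> index 12.
Insert 684: h=4, slot 4 occupied -> index 5.
Insert 815: h=16, slot 16 empty -> index 16.
Table: [_, 830, _, _, 225, 684, _, _, _, _, 945, _, 607, _, 150, 337, 815]
Lookup 830: h=14, probe 14,15,1 → found at 1.

3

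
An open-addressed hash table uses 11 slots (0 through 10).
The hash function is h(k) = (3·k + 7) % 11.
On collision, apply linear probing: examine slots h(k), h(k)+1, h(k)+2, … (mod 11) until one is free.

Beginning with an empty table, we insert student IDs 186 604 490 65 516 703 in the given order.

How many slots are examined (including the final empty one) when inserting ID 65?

3

186 hashes to 4; slot 4 is free => place at 4.
604 hashes to 4; 4 taken => place at 5.
490 hashes to 3; slot 3 is free => place at 3.
65 hashes to 4; 4,5 taken => place at 6.
516 hashes to 4; 4,5,6 taken => place at 7.
703 hashes to 4; 4,5,6,7 taken => place at 8.
Table: [—, —, —, 490, 186, 604, 65, 516, 703, —, —]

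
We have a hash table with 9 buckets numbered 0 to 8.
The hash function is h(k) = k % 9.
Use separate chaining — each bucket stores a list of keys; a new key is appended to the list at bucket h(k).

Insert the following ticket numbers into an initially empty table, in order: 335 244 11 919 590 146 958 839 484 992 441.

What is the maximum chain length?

335 → bucket 2
244 → bucket 1
11 → bucket 2 (collision)
919 → bucket 1 (collision)
590 → bucket 5
146 → bucket 2 (collision)
958 → bucket 4
839 → bucket 2 (collision)
484 → bucket 7
992 → bucket 2 (collision)
441 → bucket 0
Final buckets:
0: 441
1: 244 -> 919
2: 335 -> 11 -> 146 -> 839 -> 992
3: -
4: 958
5: 590
6: -
7: 484
8: -

5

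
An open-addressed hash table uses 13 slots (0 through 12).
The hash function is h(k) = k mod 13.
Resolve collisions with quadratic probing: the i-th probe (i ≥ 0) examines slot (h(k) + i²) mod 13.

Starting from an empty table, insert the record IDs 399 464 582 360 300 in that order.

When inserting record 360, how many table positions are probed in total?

3

399 hashes to 9; slot 9 is free → place at 9.
464 hashes to 9; 9 taken → place at 10.
582 hashes to 10; 10 taken → place at 11.
360 hashes to 9; 9,10 taken → place at 0.
300 hashes to 1; slot 1 is free → place at 1.
Table: [360, 300, ., ., ., ., ., ., ., 399, 464, 582, .]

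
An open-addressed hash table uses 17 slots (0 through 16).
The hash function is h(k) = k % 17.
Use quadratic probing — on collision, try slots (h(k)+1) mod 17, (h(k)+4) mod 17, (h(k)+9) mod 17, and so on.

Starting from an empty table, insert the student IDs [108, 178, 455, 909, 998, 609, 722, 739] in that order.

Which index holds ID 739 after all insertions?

7

108: h=6 → slot 6
178: h=8 → slot 8
455: h=13 → slot 13
909: h=8, probe 8,9 → slot 9
998: h=12 → slot 12
609: h=14 → slot 14
722: h=8, probe 8,9,12,0 → slot 0
739: h=8, probe 8,9,12,0,7 → slot 7
Table: [722, ∅, ∅, ∅, ∅, ∅, 108, 739, 178, 909, ∅, ∅, 998, 455, 609, ∅, ∅]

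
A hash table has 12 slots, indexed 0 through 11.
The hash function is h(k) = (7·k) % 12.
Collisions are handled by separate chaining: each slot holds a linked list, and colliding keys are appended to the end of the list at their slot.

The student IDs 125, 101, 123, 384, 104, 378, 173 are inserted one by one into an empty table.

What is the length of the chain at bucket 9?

Insert 125: h=11, bucket 11 empty -> new chain.
Insert 101: h=11, bucket 11 nonempty -> append to chain.
Insert 123: h=9, bucket 9 empty -> new chain.
Insert 384: h=0, bucket 0 empty -> new chain.
Insert 104: h=8, bucket 8 empty -> new chain.
Insert 378: h=6, bucket 6 empty -> new chain.
Insert 173: h=11, bucket 11 nonempty -> append to chain.
Final buckets:
0: 384
1: ∅
2: ∅
3: ∅
4: ∅
5: ∅
6: 378
7: ∅
8: 104
9: 123
10: ∅
11: 125 -> 101 -> 173

1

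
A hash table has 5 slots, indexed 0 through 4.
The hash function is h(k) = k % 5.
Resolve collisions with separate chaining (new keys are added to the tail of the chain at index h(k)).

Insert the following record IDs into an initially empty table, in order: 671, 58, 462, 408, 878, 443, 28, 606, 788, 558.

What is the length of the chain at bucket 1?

2

671 -> bucket 1
58 -> bucket 3
462 -> bucket 2
408 -> bucket 3 (collision)
878 -> bucket 3 (collision)
443 -> bucket 3 (collision)
28 -> bucket 3 (collision)
606 -> bucket 1 (collision)
788 -> bucket 3 (collision)
558 -> bucket 3 (collision)
Final buckets:
0: —
1: 671 -> 606
2: 462
3: 58 -> 408 -> 878 -> 443 -> 28 -> 788 -> 558
4: —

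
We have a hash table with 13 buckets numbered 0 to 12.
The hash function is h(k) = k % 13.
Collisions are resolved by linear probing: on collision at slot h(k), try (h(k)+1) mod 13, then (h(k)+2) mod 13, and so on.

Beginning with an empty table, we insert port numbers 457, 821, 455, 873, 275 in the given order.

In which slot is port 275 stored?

5

Insert 457: h=2, slot 2 empty -> index 2.
Insert 821: h=2, slot 2 occupied -> index 3.
Insert 455: h=0, slot 0 empty -> index 0.
Insert 873: h=2, slots 2,3 occupied -> index 4.
Insert 275: h=2, slots 2,3,4 occupied -> index 5.
Table: [455, —, 457, 821, 873, 275, —, —, —, —, —, —, —]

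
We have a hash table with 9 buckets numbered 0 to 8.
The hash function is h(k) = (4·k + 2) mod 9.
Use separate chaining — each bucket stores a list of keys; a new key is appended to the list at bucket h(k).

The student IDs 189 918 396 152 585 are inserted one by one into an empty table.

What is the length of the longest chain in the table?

189 -> bucket 2
918 -> bucket 2 (collision)
396 -> bucket 2 (collision)
152 -> bucket 7
585 -> bucket 2 (collision)
Final buckets:
0: _
1: _
2: 189 -> 918 -> 396 -> 585
3: _
4: _
5: _
6: _
7: 152
8: _

4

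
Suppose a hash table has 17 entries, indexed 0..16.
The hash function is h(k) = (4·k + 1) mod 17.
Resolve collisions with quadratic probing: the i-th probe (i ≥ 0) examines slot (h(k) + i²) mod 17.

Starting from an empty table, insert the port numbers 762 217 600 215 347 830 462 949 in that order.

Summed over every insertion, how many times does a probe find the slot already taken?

762: h=6 -> slot 6
217: h=2 -> slot 2
600: h=4 -> slot 4
215: h=11 -> slot 11
347: h=12 -> slot 12
830: h=6, probe 6,7 -> slot 7
462: h=13 -> slot 13
949: h=6, probe 6,7,10 -> slot 10
Table: [_, _, 217, _, 600, _, 762, 830, _, _, 949, 215, 347, 462, _, _, _]

3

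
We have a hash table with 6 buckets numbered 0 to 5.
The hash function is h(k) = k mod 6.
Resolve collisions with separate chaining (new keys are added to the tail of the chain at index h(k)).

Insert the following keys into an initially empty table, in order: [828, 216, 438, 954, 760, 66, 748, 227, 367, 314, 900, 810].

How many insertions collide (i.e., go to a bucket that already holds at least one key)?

Insert 828: h=0, bucket 0 empty → new chain.
Insert 216: h=0, bucket 0 nonempty → append to chain.
Insert 438: h=0, bucket 0 nonempty → append to chain.
Insert 954: h=0, bucket 0 nonempty → append to chain.
Insert 760: h=4, bucket 4 empty → new chain.
Insert 66: h=0, bucket 0 nonempty → append to chain.
Insert 748: h=4, bucket 4 nonempty → append to chain.
Insert 227: h=5, bucket 5 empty → new chain.
Insert 367: h=1, bucket 1 empty → new chain.
Insert 314: h=2, bucket 2 empty → new chain.
Insert 900: h=0, bucket 0 nonempty → append to chain.
Insert 810: h=0, bucket 0 nonempty → append to chain.
Final buckets:
0: 828 -> 216 -> 438 -> 954 -> 66 -> 900 -> 810
1: 367
2: 314
3: _
4: 760 -> 748
5: 227

7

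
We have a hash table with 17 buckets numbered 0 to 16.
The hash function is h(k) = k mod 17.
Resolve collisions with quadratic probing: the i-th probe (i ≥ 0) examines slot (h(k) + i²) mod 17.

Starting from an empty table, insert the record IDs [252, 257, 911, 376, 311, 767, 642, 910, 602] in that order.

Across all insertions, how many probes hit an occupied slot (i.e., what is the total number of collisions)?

3

Insert 252: h=14, slot 14 empty → index 14.
Insert 257: h=2, slot 2 empty → index 2.
Insert 911: h=10, slot 10 empty → index 10.
Insert 376: h=2, slot 2 occupied → index 3.
Insert 311: h=5, slot 5 empty → index 5.
Insert 767: h=2, slots 2,3 occupied → index 6.
Insert 642: h=13, slot 13 empty → index 13.
Insert 910: h=9, slot 9 empty → index 9.
Insert 602: h=7, slot 7 empty → index 7.
Table: [—, —, 257, 376, —, 311, 767, 602, —, 910, 911, —, —, 642, 252, —, —]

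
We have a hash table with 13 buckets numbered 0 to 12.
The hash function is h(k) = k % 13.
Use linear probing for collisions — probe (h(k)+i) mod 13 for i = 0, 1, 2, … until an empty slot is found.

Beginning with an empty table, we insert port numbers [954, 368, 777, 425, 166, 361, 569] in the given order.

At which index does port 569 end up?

954 hashes to 5; slot 5 is free => place at 5.
368 hashes to 4; slot 4 is free => place at 4.
777 hashes to 10; slot 10 is free => place at 10.
425 hashes to 9; slot 9 is free => place at 9.
166 hashes to 10; 10 taken => place at 11.
361 hashes to 10; 10,11 taken => place at 12.
569 hashes to 10; 10,11,12 taken => place at 0.
Table: [569, _, _, _, 368, 954, _, _, _, 425, 777, 166, 361]

0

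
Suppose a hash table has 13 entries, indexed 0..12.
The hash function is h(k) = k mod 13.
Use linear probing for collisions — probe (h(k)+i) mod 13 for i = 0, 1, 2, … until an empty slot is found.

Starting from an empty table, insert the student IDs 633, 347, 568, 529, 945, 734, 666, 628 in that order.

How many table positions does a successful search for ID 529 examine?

Insert 633: h=9, slot 9 empty → index 9.
Insert 347: h=9, slot 9 occupied → index 10.
Insert 568: h=9, slots 9,10 occupied → index 11.
Insert 529: h=9, slots 9,10,11 occupied → index 12.
Insert 945: h=9, slots 9,10,11,12 occupied → index 0.
Insert 734: h=6, slot 6 empty → index 6.
Insert 666: h=3, slot 3 empty → index 3.
Insert 628: h=4, slot 4 empty → index 4.
Table: [945, ∅, ∅, 666, 628, ∅, 734, ∅, ∅, 633, 347, 568, 529]
Lookup 529: h=9, probe 9,10,11,12 → found at 12.

4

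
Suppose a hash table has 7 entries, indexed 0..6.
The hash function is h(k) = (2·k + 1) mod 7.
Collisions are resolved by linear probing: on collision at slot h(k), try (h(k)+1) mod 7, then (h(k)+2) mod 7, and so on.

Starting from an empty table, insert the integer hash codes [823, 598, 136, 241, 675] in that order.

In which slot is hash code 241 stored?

3

823: h=2 => slot 2
598: h=0 => slot 0
136: h=0, probe 0,1 => slot 1
241: h=0, probe 0,1,2,3 => slot 3
675: h=0, probe 0,1,2,3,4 => slot 4
Table: [598, 136, 823, 241, 675, _, _]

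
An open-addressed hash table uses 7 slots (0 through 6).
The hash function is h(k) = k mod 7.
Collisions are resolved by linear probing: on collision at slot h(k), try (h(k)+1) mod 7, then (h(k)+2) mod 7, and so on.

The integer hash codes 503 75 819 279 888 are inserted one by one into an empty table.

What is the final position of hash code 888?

2

Insert 503: h=6, slot 6 empty → index 6.
Insert 75: h=5, slot 5 empty → index 5.
Insert 819: h=0, slot 0 empty → index 0.
Insert 279: h=6, slots 6,0 occupied → index 1.
Insert 888: h=6, slots 6,0,1 occupied → index 2.
Table: [819, 279, 888, -, -, 75, 503]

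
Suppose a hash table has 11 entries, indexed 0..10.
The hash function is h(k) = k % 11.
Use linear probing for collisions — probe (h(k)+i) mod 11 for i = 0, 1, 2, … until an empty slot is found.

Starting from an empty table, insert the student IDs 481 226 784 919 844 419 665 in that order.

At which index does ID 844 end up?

9

481: h=8 → slot 8
226: h=6 → slot 6
784: h=3 → slot 3
919: h=6, probe 6,7 → slot 7
844: h=8, probe 8,9 → slot 9
419: h=1 → slot 1
665: h=5 → slot 5
Table: [-, 419, -, 784, -, 665, 226, 919, 481, 844, -]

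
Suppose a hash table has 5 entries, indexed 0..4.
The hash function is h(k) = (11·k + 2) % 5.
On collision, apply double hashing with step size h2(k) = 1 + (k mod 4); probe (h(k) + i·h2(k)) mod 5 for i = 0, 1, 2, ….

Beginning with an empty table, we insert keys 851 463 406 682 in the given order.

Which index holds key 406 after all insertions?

Insert 851: h=3, slot 3 empty => index 3.
Insert 463: h=0, slot 0 empty => index 0.
Insert 406: h=3, h2=3, slot 3 occupied => index 1.
Insert 682: h=4, slot 4 empty => index 4.
Table: [463, 406, _, 851, 682]

1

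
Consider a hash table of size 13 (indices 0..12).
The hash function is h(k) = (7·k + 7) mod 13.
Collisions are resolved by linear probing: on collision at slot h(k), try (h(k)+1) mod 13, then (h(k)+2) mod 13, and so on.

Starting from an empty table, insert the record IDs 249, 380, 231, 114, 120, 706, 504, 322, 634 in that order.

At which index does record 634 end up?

Insert 249: h=8, slot 8 empty -> index 8.
Insert 380: h=2, slot 2 empty -> index 2.
Insert 231: h=12, slot 12 empty -> index 12.
Insert 114: h=12, slot 12 occupied -> index 0.
Insert 120: h=2, slot 2 occupied -> index 3.
Insert 706: h=9, slot 9 empty -> index 9.
Insert 504: h=12, slots 12,0 occupied -> index 1.
Insert 322: h=12, slots 12,0,1,2,3 occupied -> index 4.
Insert 634: h=12, slots 12,0,1,2,3,4 occupied -> index 5.
Table: [114, 504, 380, 120, 322, 634, _, _, 249, 706, _, _, 231]

5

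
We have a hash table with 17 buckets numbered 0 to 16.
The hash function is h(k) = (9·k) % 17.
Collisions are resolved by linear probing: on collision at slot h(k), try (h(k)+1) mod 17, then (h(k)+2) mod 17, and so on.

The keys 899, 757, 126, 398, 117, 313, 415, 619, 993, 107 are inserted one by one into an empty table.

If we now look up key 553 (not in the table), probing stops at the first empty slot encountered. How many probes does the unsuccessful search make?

899 hashes to 16; slot 16 is free => place at 16.
757 hashes to 13; slot 13 is free => place at 13.
126 hashes to 12; slot 12 is free => place at 12.
398 hashes to 12; 12,13 taken => place at 14.
117 hashes to 16; 16 taken => place at 0.
313 hashes to 12; 12,13,14 taken => place at 15.
415 hashes to 12; 12,13,14,15,16,0 taken => place at 1.
619 hashes to 12; 12,13,14,15,16,0,1 taken => place at 2.
993 hashes to 12; 12,13,14,15,16,0,1,2 taken => place at 3.
107 hashes to 11; slot 11 is free => place at 11.
Table: [117, 415, 619, 993, ., ., ., ., ., ., ., 107, 126, 757, 398, 313, 899]
Lookup 553: h=13, probe 13,14,15,16,0,1,2,3,4 → slot 4 empty, not found.

9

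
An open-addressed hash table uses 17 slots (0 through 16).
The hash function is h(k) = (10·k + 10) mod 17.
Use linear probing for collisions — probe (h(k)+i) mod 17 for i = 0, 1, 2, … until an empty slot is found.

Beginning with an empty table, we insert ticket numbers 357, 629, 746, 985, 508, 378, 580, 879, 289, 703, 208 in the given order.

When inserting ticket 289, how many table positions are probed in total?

357 hashes to 10; slot 10 is free → place at 10.
629 hashes to 10; 10 taken → place at 11.
746 hashes to 7; slot 7 is free → place at 7.
985 hashes to 0; slot 0 is free → place at 0.
508 hashes to 7; 7 taken → place at 8.
378 hashes to 16; slot 16 is free → place at 16.
580 hashes to 13; slot 13 is free → place at 13.
879 hashes to 11; 11 taken → place at 12.
289 hashes to 10; 10,11,12,13 taken → place at 14.
703 hashes to 2; slot 2 is free → place at 2.
208 hashes to 16; 16,0 taken → place at 1.
Table: [985, 208, 703, _, _, _, _, 746, 508, _, 357, 629, 879, 580, 289, _, 378]

5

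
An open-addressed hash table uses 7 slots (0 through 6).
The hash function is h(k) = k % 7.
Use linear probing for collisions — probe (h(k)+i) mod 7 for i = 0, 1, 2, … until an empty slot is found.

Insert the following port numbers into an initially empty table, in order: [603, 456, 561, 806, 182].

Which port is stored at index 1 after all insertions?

603

603 hashes to 1; slot 1 is free -> place at 1.
456 hashes to 1; 1 taken -> place at 2.
561 hashes to 1; 1,2 taken -> place at 3.
806 hashes to 1; 1,2,3 taken -> place at 4.
182 hashes to 0; slot 0 is free -> place at 0.
Table: [182, 603, 456, 561, 806, -, -]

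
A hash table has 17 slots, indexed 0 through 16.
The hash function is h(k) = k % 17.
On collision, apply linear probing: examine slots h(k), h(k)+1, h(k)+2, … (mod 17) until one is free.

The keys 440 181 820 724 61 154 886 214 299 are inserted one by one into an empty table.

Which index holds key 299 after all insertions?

440: h=15 -> slot 15
181: h=11 -> slot 11
820: h=4 -> slot 4
724: h=10 -> slot 10
61: h=10, probe 10,11,12 -> slot 12
154: h=1 -> slot 1
886: h=2 -> slot 2
214: h=10, probe 10,11,12,13 -> slot 13
299: h=10, probe 10,11,12,13,14 -> slot 14
Table: [_, 154, 886, _, 820, _, _, _, _, _, 724, 181, 61, 214, 299, 440, _]

14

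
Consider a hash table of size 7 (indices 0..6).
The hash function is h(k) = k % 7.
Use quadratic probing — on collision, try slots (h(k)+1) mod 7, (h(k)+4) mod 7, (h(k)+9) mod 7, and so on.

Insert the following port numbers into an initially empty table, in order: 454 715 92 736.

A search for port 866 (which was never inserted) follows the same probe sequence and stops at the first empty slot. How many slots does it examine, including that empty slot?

4

454 hashes to 6; slot 6 is free => place at 6.
715 hashes to 1; slot 1 is free => place at 1.
92 hashes to 1; 1 taken => place at 2.
736 hashes to 1; 1,2 taken => place at 5.
Table: [∅, 715, 92, ∅, ∅, 736, 454]
Lookup 866: h=5, probe 5,6,2,0 → slot 0 empty, not found.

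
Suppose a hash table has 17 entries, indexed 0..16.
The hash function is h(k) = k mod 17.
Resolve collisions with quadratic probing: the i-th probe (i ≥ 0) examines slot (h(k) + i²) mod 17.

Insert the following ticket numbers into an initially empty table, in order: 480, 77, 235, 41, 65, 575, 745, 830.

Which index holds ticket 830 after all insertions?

13

480 hashes to 4; slot 4 is free => place at 4.
77 hashes to 9; slot 9 is free => place at 9.
235 hashes to 14; slot 14 is free => place at 14.
41 hashes to 7; slot 7 is free => place at 7.
65 hashes to 14; 14 taken => place at 15.
575 hashes to 14; 14,15 taken => place at 1.
745 hashes to 14; 14,15,1 taken => place at 6.
830 hashes to 14; 14,15,1,6 taken => place at 13.
Table: [_, 575, _, _, 480, _, 745, 41, _, 77, _, _, _, 830, 235, 65, _]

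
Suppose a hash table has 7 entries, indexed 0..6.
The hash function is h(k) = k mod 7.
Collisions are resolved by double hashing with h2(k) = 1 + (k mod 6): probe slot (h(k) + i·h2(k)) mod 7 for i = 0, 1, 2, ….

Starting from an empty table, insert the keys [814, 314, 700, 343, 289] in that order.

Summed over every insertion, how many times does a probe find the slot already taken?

814: h=2 -> slot 2
314: h=6 -> slot 6
700: h=0 -> slot 0
343: h=0, h2=2, probe 0,2,4 -> slot 4
289: h=2, h2=2, probe 2,4,6,1 -> slot 1
Table: [700, 289, 814, —, 343, —, 314]

5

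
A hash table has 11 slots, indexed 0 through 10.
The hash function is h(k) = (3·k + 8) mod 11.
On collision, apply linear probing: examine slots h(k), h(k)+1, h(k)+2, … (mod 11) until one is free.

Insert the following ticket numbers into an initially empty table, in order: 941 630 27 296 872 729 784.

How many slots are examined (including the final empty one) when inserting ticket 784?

941: h=4 → slot 4
630: h=6 → slot 6
27: h=1 → slot 1
296: h=5 → slot 5
872: h=6, probe 6,7 → slot 7
729: h=6, probe 6,7,8 → slot 8
784: h=6, probe 6,7,8,9 → slot 9
Table: [-, 27, -, -, 941, 296, 630, 872, 729, 784, -]

4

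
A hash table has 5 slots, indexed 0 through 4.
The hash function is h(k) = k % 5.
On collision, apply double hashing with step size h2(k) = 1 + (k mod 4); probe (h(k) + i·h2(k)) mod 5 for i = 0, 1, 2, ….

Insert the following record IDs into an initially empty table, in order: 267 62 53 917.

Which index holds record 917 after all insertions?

4

Insert 267: h=2, slot 2 empty -> index 2.
Insert 62: h=2, h2=3, slot 2 occupied -> index 0.
Insert 53: h=3, slot 3 empty -> index 3.
Insert 917: h=2, h2=2, slot 2 occupied -> index 4.
Table: [62, _, 267, 53, 917]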